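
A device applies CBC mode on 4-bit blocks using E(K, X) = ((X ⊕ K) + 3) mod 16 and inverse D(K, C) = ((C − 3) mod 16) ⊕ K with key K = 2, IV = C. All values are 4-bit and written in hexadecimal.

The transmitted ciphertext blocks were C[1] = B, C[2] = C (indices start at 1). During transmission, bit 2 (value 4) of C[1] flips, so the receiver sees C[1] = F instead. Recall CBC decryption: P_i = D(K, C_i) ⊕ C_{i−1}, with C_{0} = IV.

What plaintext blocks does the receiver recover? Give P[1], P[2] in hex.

Only C[1] changed, to F. In CBC, a change in C_i garbles P_i and flips the same bit in P_{i+1}. Decrypting the received ciphertext:
P[1]: D(K, F) = E; E ⊕ C = 2.
P[2]: D(K, C) = B; B ⊕ F = 4.
Blocks that differ from the original plaintext: P[1], P[2].

P[1] = 2, P[2] = 4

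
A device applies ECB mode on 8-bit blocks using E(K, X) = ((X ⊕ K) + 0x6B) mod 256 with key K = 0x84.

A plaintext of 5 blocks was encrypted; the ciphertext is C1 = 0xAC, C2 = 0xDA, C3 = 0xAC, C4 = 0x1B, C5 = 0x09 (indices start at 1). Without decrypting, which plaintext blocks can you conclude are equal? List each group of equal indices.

ECB encrypts each block independently with the same key, so equal ciphertext blocks imply equal plaintext blocks.
C1 = C3 = 0xAC, so P1 = P3.

P1 = P3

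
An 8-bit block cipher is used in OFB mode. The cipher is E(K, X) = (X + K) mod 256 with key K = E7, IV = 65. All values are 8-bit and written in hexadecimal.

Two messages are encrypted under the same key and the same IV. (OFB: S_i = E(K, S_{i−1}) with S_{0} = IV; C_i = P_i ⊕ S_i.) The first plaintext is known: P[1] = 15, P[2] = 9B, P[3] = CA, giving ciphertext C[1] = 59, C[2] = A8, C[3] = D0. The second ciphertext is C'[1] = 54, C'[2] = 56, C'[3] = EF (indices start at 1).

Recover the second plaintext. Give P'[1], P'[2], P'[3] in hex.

P'[1] = 18, P'[2] = 65, P'[3] = F5

In OFB with a reused IV, both messages share the same keystream S_i, so C_i ⊕ C'_i = P_i ⊕ P'_i and thus P'_i = P_i ⊕ C_i ⊕ C'_i.
P'[1]: 15 ⊕ 59 ⊕ 54 = 18.
P'[2]: 9B ⊕ A8 ⊕ 56 = 65.
P'[3]: CA ⊕ D0 ⊕ EF = F5.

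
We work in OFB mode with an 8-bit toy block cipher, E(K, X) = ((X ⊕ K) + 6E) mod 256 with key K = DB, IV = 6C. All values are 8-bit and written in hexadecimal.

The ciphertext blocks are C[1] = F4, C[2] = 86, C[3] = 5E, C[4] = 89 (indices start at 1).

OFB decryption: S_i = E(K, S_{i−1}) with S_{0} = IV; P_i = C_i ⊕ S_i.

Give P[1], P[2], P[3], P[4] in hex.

P[1] = D1, P[2] = EA, P[3] = 7B, P[4] = E5

P[1]: S = E(K, 6C) = 25; F4 ⊕ 25 = D1.
P[2]: S = E(K, 25) = 6C; 86 ⊕ 6C = EA.
P[3]: S = E(K, 6C) = 25; 5E ⊕ 25 = 7B.
P[4]: S = E(K, 25) = 6C; 89 ⊕ 6C = E5.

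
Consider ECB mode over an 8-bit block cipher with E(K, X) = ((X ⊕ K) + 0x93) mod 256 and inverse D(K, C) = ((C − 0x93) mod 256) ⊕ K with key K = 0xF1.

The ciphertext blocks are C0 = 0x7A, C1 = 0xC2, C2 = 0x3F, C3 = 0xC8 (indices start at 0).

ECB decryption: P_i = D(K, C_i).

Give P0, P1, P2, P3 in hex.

P0: D(K, 0x7A) = 0x16.
P1: D(K, 0xC2) = 0xDE.
P2: D(K, 0x3F) = 0x5D.
P3: D(K, 0xC8) = 0xC4.

P0 = 0x16, P1 = 0xDE, P2 = 0x5D, P3 = 0xC4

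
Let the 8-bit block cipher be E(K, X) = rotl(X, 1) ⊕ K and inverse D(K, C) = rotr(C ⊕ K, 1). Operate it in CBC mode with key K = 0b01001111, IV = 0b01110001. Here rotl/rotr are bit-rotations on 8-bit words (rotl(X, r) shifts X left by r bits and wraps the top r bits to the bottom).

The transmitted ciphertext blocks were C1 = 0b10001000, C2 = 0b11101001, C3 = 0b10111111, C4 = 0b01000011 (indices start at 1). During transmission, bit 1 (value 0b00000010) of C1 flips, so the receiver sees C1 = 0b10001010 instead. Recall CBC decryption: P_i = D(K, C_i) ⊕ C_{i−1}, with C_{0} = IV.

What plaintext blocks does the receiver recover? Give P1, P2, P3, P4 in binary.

P1 = 0b10010011, P2 = 0b11011001, P3 = 0b10010001, P4 = 0b10111001

Only C1 changed, to 0b10001010. In CBC, a change in C_i garbles P_i and flips the same bit in P_{i+1}. Decrypting the received ciphertext:
P1: D(K, 0b10001010) = 0b11100010; 0b11100010 ⊕ 0b01110001 = 0b10010011.
P2: D(K, 0b11101001) = 0b01010011; 0b01010011 ⊕ 0b10001010 = 0b11011001.
P3: D(K, 0b10111111) = 0b01111000; 0b01111000 ⊕ 0b11101001 = 0b10010001.
P4: D(K, 0b01000011) = 0b00000110; 0b00000110 ⊕ 0b10111111 = 0b10111001.
Blocks that differ from the original plaintext: P1, P2.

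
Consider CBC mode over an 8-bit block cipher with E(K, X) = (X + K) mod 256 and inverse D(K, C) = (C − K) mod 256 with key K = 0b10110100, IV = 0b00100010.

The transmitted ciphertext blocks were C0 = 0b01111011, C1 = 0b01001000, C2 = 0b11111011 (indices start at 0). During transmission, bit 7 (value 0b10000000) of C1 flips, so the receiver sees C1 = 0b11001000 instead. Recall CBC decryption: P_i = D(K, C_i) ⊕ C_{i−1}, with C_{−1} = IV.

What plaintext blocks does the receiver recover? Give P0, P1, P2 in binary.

P0 = 0b11100101, P1 = 0b01101111, P2 = 0b10001111

Only C1 changed, to 0b11001000. In CBC, a change in C_i garbles P_i and flips the same bit in P_{i+1}. Decrypting the received ciphertext:
P0: D(K, 0b01111011) = 0b11000111; 0b11000111 ⊕ 0b00100010 = 0b11100101.
P1: D(K, 0b11001000) = 0b00010100; 0b00010100 ⊕ 0b01111011 = 0b01101111.
P2: D(K, 0b11111011) = 0b01000111; 0b01000111 ⊕ 0b11001000 = 0b10001111.
Blocks that differ from the original plaintext: P1, P2.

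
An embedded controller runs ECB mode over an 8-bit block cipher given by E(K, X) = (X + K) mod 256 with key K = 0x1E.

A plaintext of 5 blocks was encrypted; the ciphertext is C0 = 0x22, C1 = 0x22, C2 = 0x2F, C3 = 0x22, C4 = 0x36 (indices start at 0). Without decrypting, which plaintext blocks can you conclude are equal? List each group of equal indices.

P0 = P1 = P3

ECB encrypts each block independently with the same key, so equal ciphertext blocks imply equal plaintext blocks.
C0 = C1 = C3 = 0x22, so P0 = P1 = P3.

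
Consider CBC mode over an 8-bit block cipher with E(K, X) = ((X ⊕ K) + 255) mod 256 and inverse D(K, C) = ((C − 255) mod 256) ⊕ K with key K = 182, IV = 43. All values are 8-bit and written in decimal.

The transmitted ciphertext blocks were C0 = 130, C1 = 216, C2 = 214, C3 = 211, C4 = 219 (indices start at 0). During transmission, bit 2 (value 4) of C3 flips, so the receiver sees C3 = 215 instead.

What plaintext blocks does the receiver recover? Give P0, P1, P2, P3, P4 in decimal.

CBC decryption: P_i = D(K, C_i) ⊕ C_{i−1}, with C_{−1} = IV.
Only C3 changed, to 215. In CBC, a change in C_i garbles P_i and flips the same bit in P_{i+1}. Decrypting the received ciphertext:
P0: D(K, 130) = 53; 53 ⊕ 43 = 30.
P1: D(K, 216) = 111; 111 ⊕ 130 = 237.
P2: D(K, 214) = 97; 97 ⊕ 216 = 185.
P3: D(K, 215) = 110; 110 ⊕ 214 = 184.
P4: D(K, 219) = 106; 106 ⊕ 215 = 189.
Blocks that differ from the original plaintext: P3, P4.

P0 = 30, P1 = 237, P2 = 185, P3 = 184, P4 = 189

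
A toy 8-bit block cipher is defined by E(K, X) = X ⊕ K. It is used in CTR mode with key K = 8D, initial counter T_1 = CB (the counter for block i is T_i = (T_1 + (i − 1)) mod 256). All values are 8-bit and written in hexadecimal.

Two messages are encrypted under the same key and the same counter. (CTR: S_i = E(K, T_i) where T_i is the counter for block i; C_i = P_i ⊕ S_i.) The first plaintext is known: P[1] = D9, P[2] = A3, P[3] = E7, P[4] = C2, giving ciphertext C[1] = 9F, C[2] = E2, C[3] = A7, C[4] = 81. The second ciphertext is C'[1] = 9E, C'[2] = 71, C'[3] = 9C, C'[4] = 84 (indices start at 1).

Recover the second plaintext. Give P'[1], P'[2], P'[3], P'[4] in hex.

In CTR with a reused counter, both messages share the same keystream S_i, so C_i ⊕ C'_i = P_i ⊕ P'_i and thus P'_i = P_i ⊕ C_i ⊕ C'_i.
P'[1]: D9 ⊕ 9F ⊕ 9E = D8.
P'[2]: A3 ⊕ E2 ⊕ 71 = 30.
P'[3]: E7 ⊕ A7 ⊕ 9C = DC.
P'[4]: C2 ⊕ 81 ⊕ 84 = C7.

P'[1] = D8, P'[2] = 30, P'[3] = DC, P'[4] = C7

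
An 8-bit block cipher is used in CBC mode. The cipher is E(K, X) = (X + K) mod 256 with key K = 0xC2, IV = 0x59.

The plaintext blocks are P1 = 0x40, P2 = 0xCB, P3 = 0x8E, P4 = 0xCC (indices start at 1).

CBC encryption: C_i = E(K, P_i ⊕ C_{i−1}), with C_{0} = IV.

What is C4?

C4 = 0x94

C1: P1 ⊕ 0x59 = 0x19; E(K, 0x19) = 0xDB.
C2: P2 ⊕ 0xDB = 0x10; E(K, 0x10) = 0xD2.
C3: P3 ⊕ 0xD2 = 0x5C; E(K, 0x5C) = 0x1E.
C4: P4 ⊕ 0x1E = 0xD2; E(K, 0xD2) = 0x94.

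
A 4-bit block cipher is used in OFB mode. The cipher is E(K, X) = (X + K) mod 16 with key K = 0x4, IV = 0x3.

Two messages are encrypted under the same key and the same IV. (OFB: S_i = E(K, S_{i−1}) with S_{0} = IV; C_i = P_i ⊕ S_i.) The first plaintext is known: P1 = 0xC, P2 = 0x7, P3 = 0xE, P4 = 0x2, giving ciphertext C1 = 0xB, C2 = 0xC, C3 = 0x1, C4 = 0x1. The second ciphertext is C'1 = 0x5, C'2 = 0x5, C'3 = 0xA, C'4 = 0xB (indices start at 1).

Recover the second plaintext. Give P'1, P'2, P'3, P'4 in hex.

P'1 = 0x2, P'2 = 0xE, P'3 = 0x5, P'4 = 0x8

In OFB with a reused IV, both messages share the same keystream S_i, so C_i ⊕ C'_i = P_i ⊕ P'_i and thus P'_i = P_i ⊕ C_i ⊕ C'_i.
P'1: 0xC ⊕ 0xB ⊕ 0x5 = 0x2.
P'2: 0x7 ⊕ 0xC ⊕ 0x5 = 0xE.
P'3: 0xE ⊕ 0x1 ⊕ 0xA = 0x5.
P'4: 0x2 ⊕ 0x1 ⊕ 0xB = 0x8.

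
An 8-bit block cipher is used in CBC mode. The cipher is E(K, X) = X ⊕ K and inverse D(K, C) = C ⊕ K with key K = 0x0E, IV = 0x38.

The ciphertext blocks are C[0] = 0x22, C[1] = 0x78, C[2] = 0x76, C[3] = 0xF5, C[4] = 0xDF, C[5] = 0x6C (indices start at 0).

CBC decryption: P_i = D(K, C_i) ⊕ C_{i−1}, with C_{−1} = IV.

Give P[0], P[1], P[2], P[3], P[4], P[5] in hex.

P[0]: D(K, 0x22) = 0x2C; 0x2C ⊕ 0x38 = 0x14.
P[1]: D(K, 0x78) = 0x76; 0x76 ⊕ 0x22 = 0x54.
P[2]: D(K, 0x76) = 0x78; 0x78 ⊕ 0x78 = 0x00.
P[3]: D(K, 0xF5) = 0xFB; 0xFB ⊕ 0x76 = 0x8D.
P[4]: D(K, 0xDF) = 0xD1; 0xD1 ⊕ 0xF5 = 0x24.
P[5]: D(K, 0x6C) = 0x62; 0x62 ⊕ 0xDF = 0xBD.

P[0] = 0x14, P[1] = 0x54, P[2] = 0x00, P[3] = 0x8D, P[4] = 0x24, P[5] = 0xBD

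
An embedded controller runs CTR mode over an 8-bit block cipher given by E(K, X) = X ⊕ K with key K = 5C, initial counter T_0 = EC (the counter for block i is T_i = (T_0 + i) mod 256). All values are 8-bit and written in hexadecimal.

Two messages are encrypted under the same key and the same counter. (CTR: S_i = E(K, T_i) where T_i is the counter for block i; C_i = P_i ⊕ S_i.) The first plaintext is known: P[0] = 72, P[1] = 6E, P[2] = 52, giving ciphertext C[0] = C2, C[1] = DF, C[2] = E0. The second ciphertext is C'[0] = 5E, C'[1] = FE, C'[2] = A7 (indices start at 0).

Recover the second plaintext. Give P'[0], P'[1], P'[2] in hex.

P'[0] = EE, P'[1] = 4F, P'[2] = 15

In CTR with a reused counter, both messages share the same keystream S_i, so C_i ⊕ C'_i = P_i ⊕ P'_i and thus P'_i = P_i ⊕ C_i ⊕ C'_i.
P'[0]: 72 ⊕ C2 ⊕ 5E = EE.
P'[1]: 6E ⊕ DF ⊕ FE = 4F.
P'[2]: 52 ⊕ E0 ⊕ A7 = 15.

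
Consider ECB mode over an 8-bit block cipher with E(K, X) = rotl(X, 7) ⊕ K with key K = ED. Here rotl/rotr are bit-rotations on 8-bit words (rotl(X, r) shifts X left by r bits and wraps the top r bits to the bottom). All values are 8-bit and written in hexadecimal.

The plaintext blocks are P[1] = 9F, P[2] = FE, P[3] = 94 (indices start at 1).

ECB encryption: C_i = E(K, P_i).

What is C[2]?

C[2]: E(K, FE) = 92.

C[2] = 92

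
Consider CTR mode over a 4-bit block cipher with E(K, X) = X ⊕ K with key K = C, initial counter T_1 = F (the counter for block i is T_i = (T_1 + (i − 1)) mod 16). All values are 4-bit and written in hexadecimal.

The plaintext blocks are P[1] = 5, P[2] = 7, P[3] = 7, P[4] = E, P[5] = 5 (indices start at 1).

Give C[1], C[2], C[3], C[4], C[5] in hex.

C[1] = 6, C[2] = B, C[3] = A, C[4] = 0, C[5] = A

CTR encryption: S_i = E(K, T_i) where T_i is the counter for block i; C_i = P_i ⊕ S_i.
C[1]: T = F, S = E(K, T) = 3; 5 ⊕ 3 = 6.
C[2]: T = 0, S = E(K, T) = C; 7 ⊕ C = B.
C[3]: T = 1, S = E(K, T) = D; 7 ⊕ D = A.
C[4]: T = 2, S = E(K, T) = E; E ⊕ E = 0.
C[5]: T = 3, S = E(K, T) = F; 5 ⊕ F = A.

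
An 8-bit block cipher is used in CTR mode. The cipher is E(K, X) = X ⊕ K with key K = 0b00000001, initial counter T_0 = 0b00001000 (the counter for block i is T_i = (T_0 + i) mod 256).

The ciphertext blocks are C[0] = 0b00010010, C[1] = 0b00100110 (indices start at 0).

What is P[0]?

CTR decryption: S_i = E(K, T_i) where T_i is the counter for block i; P_i = C_i ⊕ S_i.
P[0]: T = 0b00001000, S = E(K, T) = 0b00001001; 0b00010010 ⊕ 0b00001001 = 0b00011011.

P[0] = 0b00011011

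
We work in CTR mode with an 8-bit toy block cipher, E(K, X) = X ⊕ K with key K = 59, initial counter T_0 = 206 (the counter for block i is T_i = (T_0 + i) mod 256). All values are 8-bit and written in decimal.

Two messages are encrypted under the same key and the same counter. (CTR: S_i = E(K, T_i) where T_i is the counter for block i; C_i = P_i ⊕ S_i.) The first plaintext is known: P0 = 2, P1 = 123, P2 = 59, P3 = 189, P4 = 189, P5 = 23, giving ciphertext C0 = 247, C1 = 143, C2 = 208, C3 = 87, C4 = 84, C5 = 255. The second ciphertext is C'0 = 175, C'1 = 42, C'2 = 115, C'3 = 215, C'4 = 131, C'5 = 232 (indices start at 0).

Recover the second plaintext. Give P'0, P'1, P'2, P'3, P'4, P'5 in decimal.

In CTR with a reused counter, both messages share the same keystream S_i, so C_i ⊕ C'_i = P_i ⊕ P'_i and thus P'_i = P_i ⊕ C_i ⊕ C'_i.
P'0: 2 ⊕ 247 ⊕ 175 = 90.
P'1: 123 ⊕ 143 ⊕ 42 = 222.
P'2: 59 ⊕ 208 ⊕ 115 = 152.
P'3: 189 ⊕ 87 ⊕ 215 = 61.
P'4: 189 ⊕ 84 ⊕ 131 = 106.
P'5: 23 ⊕ 255 ⊕ 232 = 0.

P'0 = 90, P'1 = 222, P'2 = 152, P'3 = 61, P'4 = 106, P'5 = 0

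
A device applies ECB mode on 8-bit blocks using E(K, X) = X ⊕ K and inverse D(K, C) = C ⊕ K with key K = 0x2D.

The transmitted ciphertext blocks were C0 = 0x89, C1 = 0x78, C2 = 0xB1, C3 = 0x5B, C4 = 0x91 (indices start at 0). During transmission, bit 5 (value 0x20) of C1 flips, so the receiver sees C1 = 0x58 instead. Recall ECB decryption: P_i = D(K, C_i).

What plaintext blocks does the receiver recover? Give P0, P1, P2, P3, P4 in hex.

P0 = 0xA4, P1 = 0x75, P2 = 0x9C, P3 = 0x76, P4 = 0xBC

Only C1 changed, to 0x58. In ECB, a change in C_i affects only P_i. Decrypting the received ciphertext:
P0: D(K, 0x89) = 0xA4.
P1: D(K, 0x58) = 0x75.
P2: D(K, 0xB1) = 0x9C.
P3: D(K, 0x5B) = 0x76.
P4: D(K, 0x91) = 0xBC.
Blocks that differ from the original plaintext: P1.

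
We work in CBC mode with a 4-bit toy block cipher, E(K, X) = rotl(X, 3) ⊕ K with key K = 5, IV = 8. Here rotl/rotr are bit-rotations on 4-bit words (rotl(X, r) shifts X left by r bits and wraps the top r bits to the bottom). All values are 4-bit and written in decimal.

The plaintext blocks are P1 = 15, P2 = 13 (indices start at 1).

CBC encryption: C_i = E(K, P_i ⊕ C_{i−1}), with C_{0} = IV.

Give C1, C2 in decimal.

C1 = 14, C2 = 12

C1: P1 ⊕ 8 = 7; E(K, 7) = 14.
C2: P2 ⊕ 14 = 3; E(K, 3) = 12.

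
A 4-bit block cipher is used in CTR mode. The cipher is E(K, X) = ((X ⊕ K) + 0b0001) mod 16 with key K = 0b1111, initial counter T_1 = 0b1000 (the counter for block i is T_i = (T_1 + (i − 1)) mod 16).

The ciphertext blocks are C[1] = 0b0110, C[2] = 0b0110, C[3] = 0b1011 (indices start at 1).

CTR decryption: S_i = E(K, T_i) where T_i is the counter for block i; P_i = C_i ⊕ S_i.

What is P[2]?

P[2]: T = 0b1001, S = E(K, T) = 0b0111; 0b0110 ⊕ 0b0111 = 0b0001.

P[2] = 0b0001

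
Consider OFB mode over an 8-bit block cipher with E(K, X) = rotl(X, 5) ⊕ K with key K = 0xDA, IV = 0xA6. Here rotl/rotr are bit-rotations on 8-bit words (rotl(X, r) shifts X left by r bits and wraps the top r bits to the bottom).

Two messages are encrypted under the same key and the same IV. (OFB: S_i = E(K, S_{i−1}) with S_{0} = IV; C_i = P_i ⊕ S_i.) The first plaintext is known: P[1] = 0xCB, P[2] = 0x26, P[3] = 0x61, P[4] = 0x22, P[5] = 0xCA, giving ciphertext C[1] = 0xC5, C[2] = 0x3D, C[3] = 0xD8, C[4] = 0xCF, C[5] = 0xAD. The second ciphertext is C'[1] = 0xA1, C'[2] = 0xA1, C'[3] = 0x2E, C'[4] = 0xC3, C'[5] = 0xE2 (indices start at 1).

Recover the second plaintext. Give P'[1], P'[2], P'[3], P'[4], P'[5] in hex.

P'[1] = 0xAF, P'[2] = 0xBA, P'[3] = 0x97, P'[4] = 0x2E, P'[5] = 0x85

In OFB with a reused IV, both messages share the same keystream S_i, so C_i ⊕ C'_i = P_i ⊕ P'_i and thus P'_i = P_i ⊕ C_i ⊕ C'_i.
P'[1]: 0xCB ⊕ 0xC5 ⊕ 0xA1 = 0xAF.
P'[2]: 0x26 ⊕ 0x3D ⊕ 0xA1 = 0xBA.
P'[3]: 0x61 ⊕ 0xD8 ⊕ 0x2E = 0x97.
P'[4]: 0x22 ⊕ 0xCF ⊕ 0xC3 = 0x2E.
P'[5]: 0xCA ⊕ 0xAD ⊕ 0xE2 = 0x85.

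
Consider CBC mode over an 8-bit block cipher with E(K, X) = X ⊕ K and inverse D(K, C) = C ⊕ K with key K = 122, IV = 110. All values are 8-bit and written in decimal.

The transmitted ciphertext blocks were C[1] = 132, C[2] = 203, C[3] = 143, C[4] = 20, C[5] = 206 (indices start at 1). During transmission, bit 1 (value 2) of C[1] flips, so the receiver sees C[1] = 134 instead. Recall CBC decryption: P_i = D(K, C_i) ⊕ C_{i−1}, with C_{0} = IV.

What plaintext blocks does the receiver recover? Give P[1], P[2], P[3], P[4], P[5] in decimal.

Only C[1] changed, to 134. In CBC, a change in C_i garbles P_i and flips the same bit in P_{i+1}. Decrypting the received ciphertext:
P[1]: D(K, 134) = 252; 252 ⊕ 110 = 146.
P[2]: D(K, 203) = 177; 177 ⊕ 134 = 55.
P[3]: D(K, 143) = 245; 245 ⊕ 203 = 62.
P[4]: D(K, 20) = 110; 110 ⊕ 143 = 225.
P[5]: D(K, 206) = 180; 180 ⊕ 20 = 160.
Blocks that differ from the original plaintext: P[1], P[2].

P[1] = 146, P[2] = 55, P[3] = 62, P[4] = 225, P[5] = 160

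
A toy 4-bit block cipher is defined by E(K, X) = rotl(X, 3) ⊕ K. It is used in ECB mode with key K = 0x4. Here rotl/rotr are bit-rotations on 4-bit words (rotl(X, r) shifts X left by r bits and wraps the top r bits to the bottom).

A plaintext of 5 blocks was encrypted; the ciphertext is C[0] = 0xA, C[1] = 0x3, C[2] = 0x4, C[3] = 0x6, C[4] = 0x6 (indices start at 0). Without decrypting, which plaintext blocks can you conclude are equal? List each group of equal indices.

P[3] = P[4]

ECB encrypts each block independently with the same key, so equal ciphertext blocks imply equal plaintext blocks.
C[3] = C[4] = 0x6, so P[3] = P[4].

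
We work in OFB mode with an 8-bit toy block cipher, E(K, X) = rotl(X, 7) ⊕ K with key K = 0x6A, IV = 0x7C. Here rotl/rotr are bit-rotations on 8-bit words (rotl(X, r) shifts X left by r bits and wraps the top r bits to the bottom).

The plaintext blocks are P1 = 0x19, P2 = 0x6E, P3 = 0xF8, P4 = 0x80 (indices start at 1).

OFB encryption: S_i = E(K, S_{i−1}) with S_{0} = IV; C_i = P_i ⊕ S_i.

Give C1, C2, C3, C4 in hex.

C1 = 0x4D, C2 = 0x2E, C3 = 0xB2, C4 = 0xCF

C1: S = E(K, 0x7C) = 0x54; 0x19 ⊕ 0x54 = 0x4D.
C2: S = E(K, 0x54) = 0x40; 0x6E ⊕ 0x40 = 0x2E.
C3: S = E(K, 0x40) = 0x4A; 0xF8 ⊕ 0x4A = 0xB2.
C4: S = E(K, 0x4A) = 0x4F; 0x80 ⊕ 0x4F = 0xCF.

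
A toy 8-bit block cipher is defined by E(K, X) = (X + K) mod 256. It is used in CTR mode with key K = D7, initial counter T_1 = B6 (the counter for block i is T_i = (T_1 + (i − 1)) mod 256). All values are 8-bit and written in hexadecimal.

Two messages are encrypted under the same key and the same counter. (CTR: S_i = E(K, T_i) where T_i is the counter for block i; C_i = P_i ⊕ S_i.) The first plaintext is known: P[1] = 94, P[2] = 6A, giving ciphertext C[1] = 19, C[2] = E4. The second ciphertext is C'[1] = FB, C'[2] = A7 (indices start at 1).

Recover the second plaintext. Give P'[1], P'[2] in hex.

P'[1] = 76, P'[2] = 29

In CTR with a reused counter, both messages share the same keystream S_i, so C_i ⊕ C'_i = P_i ⊕ P'_i and thus P'_i = P_i ⊕ C_i ⊕ C'_i.
P'[1]: 94 ⊕ 19 ⊕ FB = 76.
P'[2]: 6A ⊕ E4 ⊕ A7 = 29.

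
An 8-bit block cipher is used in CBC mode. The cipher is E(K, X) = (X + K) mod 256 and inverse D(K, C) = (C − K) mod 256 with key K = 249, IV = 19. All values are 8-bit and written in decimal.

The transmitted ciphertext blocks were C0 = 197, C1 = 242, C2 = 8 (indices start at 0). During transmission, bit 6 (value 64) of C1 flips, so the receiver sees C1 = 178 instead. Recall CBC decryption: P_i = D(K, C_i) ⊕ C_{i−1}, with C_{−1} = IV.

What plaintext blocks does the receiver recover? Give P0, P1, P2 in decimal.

P0 = 223, P1 = 124, P2 = 189

Only C1 changed, to 178. In CBC, a change in C_i garbles P_i and flips the same bit in P_{i+1}. Decrypting the received ciphertext:
P0: D(K, 197) = 204; 204 ⊕ 19 = 223.
P1: D(K, 178) = 185; 185 ⊕ 197 = 124.
P2: D(K, 8) = 15; 15 ⊕ 178 = 189.
Blocks that differ from the original plaintext: P1, P2.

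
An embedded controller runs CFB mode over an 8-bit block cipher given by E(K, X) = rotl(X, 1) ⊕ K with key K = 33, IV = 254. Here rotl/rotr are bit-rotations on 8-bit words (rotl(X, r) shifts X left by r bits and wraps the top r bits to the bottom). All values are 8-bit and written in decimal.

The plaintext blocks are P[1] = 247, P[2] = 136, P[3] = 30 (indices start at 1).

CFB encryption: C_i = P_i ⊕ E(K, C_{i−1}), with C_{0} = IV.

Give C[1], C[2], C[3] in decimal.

C[1]: E(K, 254) = 220; 247 ⊕ 220 = 43.
C[2]: E(K, 43) = 119; 136 ⊕ 119 = 255.
C[3]: E(K, 255) = 222; 30 ⊕ 222 = 192.

C[1] = 43, C[2] = 255, C[3] = 192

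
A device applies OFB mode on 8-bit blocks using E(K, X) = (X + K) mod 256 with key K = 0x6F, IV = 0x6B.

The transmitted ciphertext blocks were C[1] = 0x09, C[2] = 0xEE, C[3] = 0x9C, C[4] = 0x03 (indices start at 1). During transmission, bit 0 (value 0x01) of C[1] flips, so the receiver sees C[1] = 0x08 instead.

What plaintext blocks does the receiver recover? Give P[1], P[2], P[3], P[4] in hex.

P[1] = 0xD2, P[2] = 0xA7, P[3] = 0x24, P[4] = 0x24

OFB decryption: S_i = E(K, S_{i−1}) with S_{0} = IV; P_i = C_i ⊕ S_i.
Only C[1] changed, to 0x08. In OFB, a change in C_i flips the same bit in P_i only; the keystream is unaffected. Decrypting the received ciphertext:
P[1]: S = E(K, 0x6B) = 0xDA; 0x08 ⊕ 0xDA = 0xD2.
P[2]: S = E(K, 0xDA) = 0x49; 0xEE ⊕ 0x49 = 0xA7.
P[3]: S = E(K, 0x49) = 0xB8; 0x9C ⊕ 0xB8 = 0x24.
P[4]: S = E(K, 0xB8) = 0x27; 0x03 ⊕ 0x27 = 0x24.
Blocks that differ from the original plaintext: P[1].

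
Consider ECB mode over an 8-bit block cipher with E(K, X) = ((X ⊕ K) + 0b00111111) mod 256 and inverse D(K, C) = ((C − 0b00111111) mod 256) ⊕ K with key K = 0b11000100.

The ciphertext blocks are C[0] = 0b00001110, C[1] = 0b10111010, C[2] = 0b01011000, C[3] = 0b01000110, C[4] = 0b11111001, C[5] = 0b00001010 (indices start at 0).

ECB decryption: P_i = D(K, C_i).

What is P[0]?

P[0]: D(K, 0b00001110) = 0b00001011.

P[0] = 0b00001011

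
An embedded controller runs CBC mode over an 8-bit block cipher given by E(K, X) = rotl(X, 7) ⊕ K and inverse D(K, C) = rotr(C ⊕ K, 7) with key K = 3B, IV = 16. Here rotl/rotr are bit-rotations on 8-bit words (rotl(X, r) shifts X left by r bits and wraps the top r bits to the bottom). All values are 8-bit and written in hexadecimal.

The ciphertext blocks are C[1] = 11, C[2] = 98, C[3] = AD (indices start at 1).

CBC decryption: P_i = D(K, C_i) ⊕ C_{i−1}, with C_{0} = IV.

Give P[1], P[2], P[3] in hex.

P[1] = 42, P[2] = 56, P[3] = B5

P[1]: D(K, 11) = 54; 54 ⊕ 16 = 42.
P[2]: D(K, 98) = 47; 47 ⊕ 11 = 56.
P[3]: D(K, AD) = 2D; 2D ⊕ 98 = B5.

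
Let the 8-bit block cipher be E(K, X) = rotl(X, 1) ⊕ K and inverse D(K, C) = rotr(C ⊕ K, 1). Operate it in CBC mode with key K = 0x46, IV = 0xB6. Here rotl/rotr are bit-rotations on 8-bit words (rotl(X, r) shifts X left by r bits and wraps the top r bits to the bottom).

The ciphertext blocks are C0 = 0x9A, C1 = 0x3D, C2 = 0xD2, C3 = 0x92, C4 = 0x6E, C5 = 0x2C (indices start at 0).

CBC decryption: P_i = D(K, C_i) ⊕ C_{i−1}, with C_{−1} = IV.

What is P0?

P0: D(K, 0x9A) = 0x6E; 0x6E ⊕ 0xB6 = 0xD8.

P0 = 0xD8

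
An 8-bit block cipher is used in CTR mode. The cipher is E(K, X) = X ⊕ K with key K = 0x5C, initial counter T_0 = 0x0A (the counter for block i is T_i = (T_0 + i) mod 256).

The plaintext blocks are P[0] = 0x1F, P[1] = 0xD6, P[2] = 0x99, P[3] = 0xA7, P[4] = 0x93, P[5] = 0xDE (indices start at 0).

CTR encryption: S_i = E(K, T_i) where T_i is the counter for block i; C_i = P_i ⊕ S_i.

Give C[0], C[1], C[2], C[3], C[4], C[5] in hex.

C[0] = 0x49, C[1] = 0x81, C[2] = 0xC9, C[3] = 0xF6, C[4] = 0xC1, C[5] = 0x8D

C[0]: T = 0x0A, S = E(K, T) = 0x56; 0x1F ⊕ 0x56 = 0x49.
C[1]: T = 0x0B, S = E(K, T) = 0x57; 0xD6 ⊕ 0x57 = 0x81.
C[2]: T = 0x0C, S = E(K, T) = 0x50; 0x99 ⊕ 0x50 = 0xC9.
C[3]: T = 0x0D, S = E(K, T) = 0x51; 0xA7 ⊕ 0x51 = 0xF6.
C[4]: T = 0x0E, S = E(K, T) = 0x52; 0x93 ⊕ 0x52 = 0xC1.
C[5]: T = 0x0F, S = E(K, T) = 0x53; 0xDE ⊕ 0x53 = 0x8D.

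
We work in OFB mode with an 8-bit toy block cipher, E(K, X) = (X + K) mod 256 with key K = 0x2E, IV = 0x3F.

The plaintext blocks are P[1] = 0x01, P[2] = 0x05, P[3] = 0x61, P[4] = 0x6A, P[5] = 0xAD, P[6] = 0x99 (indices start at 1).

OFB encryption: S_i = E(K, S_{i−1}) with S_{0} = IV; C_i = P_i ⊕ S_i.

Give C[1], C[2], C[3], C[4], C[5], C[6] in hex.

C[1] = 0x6C, C[2] = 0x9E, C[3] = 0xA8, C[4] = 0x9D, C[5] = 0x88, C[6] = 0xCA

C[1]: S = E(K, 0x3F) = 0x6D; 0x01 ⊕ 0x6D = 0x6C.
C[2]: S = E(K, 0x6D) = 0x9B; 0x05 ⊕ 0x9B = 0x9E.
C[3]: S = E(K, 0x9B) = 0xC9; 0x61 ⊕ 0xC9 = 0xA8.
C[4]: S = E(K, 0xC9) = 0xF7; 0x6A ⊕ 0xF7 = 0x9D.
C[5]: S = E(K, 0xF7) = 0x25; 0xAD ⊕ 0x25 = 0x88.
C[6]: S = E(K, 0x25) = 0x53; 0x99 ⊕ 0x53 = 0xCA.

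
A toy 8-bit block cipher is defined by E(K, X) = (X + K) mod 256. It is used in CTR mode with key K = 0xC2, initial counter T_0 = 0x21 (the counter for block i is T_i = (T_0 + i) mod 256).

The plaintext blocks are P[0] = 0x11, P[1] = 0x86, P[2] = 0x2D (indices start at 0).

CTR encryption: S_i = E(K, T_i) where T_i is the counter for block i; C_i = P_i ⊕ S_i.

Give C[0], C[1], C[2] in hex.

C[0]: T = 0x21, S = E(K, T) = 0xE3; 0x11 ⊕ 0xE3 = 0xF2.
C[1]: T = 0x22, S = E(K, T) = 0xE4; 0x86 ⊕ 0xE4 = 0x62.
C[2]: T = 0x23, S = E(K, T) = 0xE5; 0x2D ⊕ 0xE5 = 0xC8.

C[0] = 0xF2, C[1] = 0x62, C[2] = 0xC8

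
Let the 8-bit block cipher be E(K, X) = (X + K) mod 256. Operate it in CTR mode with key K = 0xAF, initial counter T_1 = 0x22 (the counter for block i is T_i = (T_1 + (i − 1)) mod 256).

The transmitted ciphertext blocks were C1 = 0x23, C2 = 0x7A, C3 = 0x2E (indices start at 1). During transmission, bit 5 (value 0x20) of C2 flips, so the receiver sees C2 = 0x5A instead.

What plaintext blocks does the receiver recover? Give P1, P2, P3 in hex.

P1 = 0xF2, P2 = 0x88, P3 = 0xFD

CTR decryption: S_i = E(K, T_i) where T_i is the counter for block i; P_i = C_i ⊕ S_i.
Only C2 changed, to 0x5A. In CTR, a change in C_i flips the same bit in P_i only; the keystream is unaffected. Decrypting the received ciphertext:
P1: T = 0x22, S = E(K, T) = 0xD1; 0x23 ⊕ 0xD1 = 0xF2.
P2: T = 0x23, S = E(K, T) = 0xD2; 0x5A ⊕ 0xD2 = 0x88.
P3: T = 0x24, S = E(K, T) = 0xD3; 0x2E ⊕ 0xD3 = 0xFD.
Blocks that differ from the original plaintext: P2.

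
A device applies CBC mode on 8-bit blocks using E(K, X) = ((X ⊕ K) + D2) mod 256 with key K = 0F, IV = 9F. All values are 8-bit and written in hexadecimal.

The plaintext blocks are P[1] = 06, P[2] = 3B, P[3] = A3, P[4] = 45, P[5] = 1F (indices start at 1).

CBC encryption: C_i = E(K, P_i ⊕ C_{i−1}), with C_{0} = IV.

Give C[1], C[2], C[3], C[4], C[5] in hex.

C[1]: P[1] ⊕ 9F = 99; E(K, 99) = 68.
C[2]: P[2] ⊕ 68 = 53; E(K, 53) = 2E.
C[3]: P[3] ⊕ 2E = 8D; E(K, 8D) = 54.
C[4]: P[4] ⊕ 54 = 11; E(K, 11) = F0.
C[5]: P[5] ⊕ F0 = EF; E(K, EF) = B2.

C[1] = 68, C[2] = 2E, C[3] = 54, C[4] = F0, C[5] = B2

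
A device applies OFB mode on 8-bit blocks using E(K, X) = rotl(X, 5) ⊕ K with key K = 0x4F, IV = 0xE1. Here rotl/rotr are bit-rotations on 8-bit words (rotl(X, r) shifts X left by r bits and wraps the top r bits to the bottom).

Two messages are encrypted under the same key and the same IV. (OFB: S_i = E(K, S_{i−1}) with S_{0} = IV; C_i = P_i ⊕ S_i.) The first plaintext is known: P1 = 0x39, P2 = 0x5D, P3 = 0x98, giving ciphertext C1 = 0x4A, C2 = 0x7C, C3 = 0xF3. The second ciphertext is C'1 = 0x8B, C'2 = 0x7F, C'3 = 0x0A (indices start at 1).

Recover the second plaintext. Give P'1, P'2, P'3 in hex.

P'1 = 0xF8, P'2 = 0x5E, P'3 = 0x61

In OFB with a reused IV, both messages share the same keystream S_i, so C_i ⊕ C'_i = P_i ⊕ P'_i and thus P'_i = P_i ⊕ C_i ⊕ C'_i.
P'1: 0x39 ⊕ 0x4A ⊕ 0x8B = 0xF8.
P'2: 0x5D ⊕ 0x7C ⊕ 0x7F = 0x5E.
P'3: 0x98 ⊕ 0xF3 ⊕ 0x0A = 0x61.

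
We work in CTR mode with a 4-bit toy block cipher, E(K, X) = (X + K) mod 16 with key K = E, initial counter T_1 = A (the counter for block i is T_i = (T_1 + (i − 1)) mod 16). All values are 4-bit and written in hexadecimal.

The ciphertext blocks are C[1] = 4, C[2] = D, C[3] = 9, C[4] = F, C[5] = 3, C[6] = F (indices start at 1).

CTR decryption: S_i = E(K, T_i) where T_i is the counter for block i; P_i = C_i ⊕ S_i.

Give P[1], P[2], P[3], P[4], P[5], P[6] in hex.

P[1]: T = A, S = E(K, T) = 8; 4 ⊕ 8 = C.
P[2]: T = B, S = E(K, T) = 9; D ⊕ 9 = 4.
P[3]: T = C, S = E(K, T) = A; 9 ⊕ A = 3.
P[4]: T = D, S = E(K, T) = B; F ⊕ B = 4.
P[5]: T = E, S = E(K, T) = C; 3 ⊕ C = F.
P[6]: T = F, S = E(K, T) = D; F ⊕ D = 2.

P[1] = C, P[2] = 4, P[3] = 3, P[4] = 4, P[5] = F, P[6] = 2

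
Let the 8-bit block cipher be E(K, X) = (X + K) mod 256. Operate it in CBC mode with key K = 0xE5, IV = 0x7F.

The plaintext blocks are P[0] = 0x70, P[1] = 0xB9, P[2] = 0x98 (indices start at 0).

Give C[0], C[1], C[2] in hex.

CBC encryption: C_i = E(K, P_i ⊕ C_{i−1}), with C_{−1} = IV.
C[0]: P[0] ⊕ 0x7F = 0x0F; E(K, 0x0F) = 0xF4.
C[1]: P[1] ⊕ 0xF4 = 0x4D; E(K, 0x4D) = 0x32.
C[2]: P[2] ⊕ 0x32 = 0xAA; E(K, 0xAA) = 0x8F.

C[0] = 0xF4, C[1] = 0x32, C[2] = 0x8F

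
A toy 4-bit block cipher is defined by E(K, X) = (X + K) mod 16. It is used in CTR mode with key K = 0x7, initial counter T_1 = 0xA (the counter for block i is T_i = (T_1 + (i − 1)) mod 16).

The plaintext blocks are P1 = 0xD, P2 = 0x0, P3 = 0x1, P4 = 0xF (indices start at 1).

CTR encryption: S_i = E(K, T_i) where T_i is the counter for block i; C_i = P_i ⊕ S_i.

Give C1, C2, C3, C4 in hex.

C1: T = 0xA, S = E(K, T) = 0x1; 0xD ⊕ 0x1 = 0xC.
C2: T = 0xB, S = E(K, T) = 0x2; 0x0 ⊕ 0x2 = 0x2.
C3: T = 0xC, S = E(K, T) = 0x3; 0x1 ⊕ 0x3 = 0x2.
C4: T = 0xD, S = E(K, T) = 0x4; 0xF ⊕ 0x4 = 0xB.

C1 = 0xC, C2 = 0x2, C3 = 0x2, C4 = 0xB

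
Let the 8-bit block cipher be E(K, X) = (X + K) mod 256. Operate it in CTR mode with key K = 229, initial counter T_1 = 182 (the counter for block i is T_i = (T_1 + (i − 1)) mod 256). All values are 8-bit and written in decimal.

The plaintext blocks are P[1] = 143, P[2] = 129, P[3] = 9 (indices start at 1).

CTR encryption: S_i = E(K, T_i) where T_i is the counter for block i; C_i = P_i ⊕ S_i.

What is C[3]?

C[1]: T = 182, S = E(K, T) = 155; 143 ⊕ 155 = 20.
C[2]: T = 183, S = E(K, T) = 156; 129 ⊕ 156 = 29.
C[3]: T = 184, S = E(K, T) = 157; 9 ⊕ 157 = 148.

C[3] = 148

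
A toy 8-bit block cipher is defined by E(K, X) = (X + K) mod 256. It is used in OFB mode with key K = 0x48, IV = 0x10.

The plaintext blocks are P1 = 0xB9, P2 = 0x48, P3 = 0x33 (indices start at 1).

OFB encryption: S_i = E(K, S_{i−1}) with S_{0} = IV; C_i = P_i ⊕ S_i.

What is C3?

C3 = 0xDB

C1: S = E(K, 0x10) = 0x58; 0xB9 ⊕ 0x58 = 0xE1.
C2: S = E(K, 0x58) = 0xA0; 0x48 ⊕ 0xA0 = 0xE8.
C3: S = E(K, 0xA0) = 0xE8; 0x33 ⊕ 0xE8 = 0xDB.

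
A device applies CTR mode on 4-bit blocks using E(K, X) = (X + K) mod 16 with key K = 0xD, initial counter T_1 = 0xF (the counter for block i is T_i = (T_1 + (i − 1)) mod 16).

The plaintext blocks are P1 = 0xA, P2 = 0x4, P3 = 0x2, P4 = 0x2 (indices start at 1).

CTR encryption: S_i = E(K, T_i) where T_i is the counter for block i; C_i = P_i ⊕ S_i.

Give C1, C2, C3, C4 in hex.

C1 = 0x6, C2 = 0x9, C3 = 0xC, C4 = 0xD

C1: T = 0xF, S = E(K, T) = 0xC; 0xA ⊕ 0xC = 0x6.
C2: T = 0x0, S = E(K, T) = 0xD; 0x4 ⊕ 0xD = 0x9.
C3: T = 0x1, S = E(K, T) = 0xE; 0x2 ⊕ 0xE = 0xC.
C4: T = 0x2, S = E(K, T) = 0xF; 0x2 ⊕ 0xF = 0xD.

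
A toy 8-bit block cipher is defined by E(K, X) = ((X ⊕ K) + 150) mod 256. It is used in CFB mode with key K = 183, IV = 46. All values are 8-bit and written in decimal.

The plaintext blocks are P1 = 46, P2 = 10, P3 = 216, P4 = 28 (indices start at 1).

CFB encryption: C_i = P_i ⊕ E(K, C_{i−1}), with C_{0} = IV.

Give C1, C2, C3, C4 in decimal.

C1: E(K, 46) = 47; 46 ⊕ 47 = 1.
C2: E(K, 1) = 76; 10 ⊕ 76 = 70.
C3: E(K, 70) = 135; 216 ⊕ 135 = 95.
C4: E(K, 95) = 126; 28 ⊕ 126 = 98.

C1 = 1, C2 = 70, C3 = 95, C4 = 98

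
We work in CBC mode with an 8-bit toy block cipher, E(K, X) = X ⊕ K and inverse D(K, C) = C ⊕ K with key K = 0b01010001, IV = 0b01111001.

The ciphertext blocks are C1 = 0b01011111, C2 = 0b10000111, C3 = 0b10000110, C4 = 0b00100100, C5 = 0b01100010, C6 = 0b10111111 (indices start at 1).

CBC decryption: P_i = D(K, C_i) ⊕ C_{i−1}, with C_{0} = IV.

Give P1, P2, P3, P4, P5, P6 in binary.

P1: D(K, 0b01011111) = 0b00001110; 0b00001110 ⊕ 0b01111001 = 0b01110111.
P2: D(K, 0b10000111) = 0b11010110; 0b11010110 ⊕ 0b01011111 = 0b10001001.
P3: D(K, 0b10000110) = 0b11010111; 0b11010111 ⊕ 0b10000111 = 0b01010000.
P4: D(K, 0b00100100) = 0b01110101; 0b01110101 ⊕ 0b10000110 = 0b11110011.
P5: D(K, 0b01100010) = 0b00110011; 0b00110011 ⊕ 0b00100100 = 0b00010111.
P6: D(K, 0b10111111) = 0b11101110; 0b11101110 ⊕ 0b01100010 = 0b10001100.

P1 = 0b01110111, P2 = 0b10001001, P3 = 0b01010000, P4 = 0b11110011, P5 = 0b00010111, P6 = 0b10001100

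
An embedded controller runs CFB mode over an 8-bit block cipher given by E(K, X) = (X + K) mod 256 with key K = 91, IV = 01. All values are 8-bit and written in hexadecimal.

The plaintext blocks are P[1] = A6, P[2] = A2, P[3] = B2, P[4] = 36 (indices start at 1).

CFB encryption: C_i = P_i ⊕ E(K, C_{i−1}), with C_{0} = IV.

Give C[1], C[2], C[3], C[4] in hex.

C[1] = 34, C[2] = 67, C[3] = 4A, C[4] = ED

C[1]: E(K, 01) = 92; A6 ⊕ 92 = 34.
C[2]: E(K, 34) = C5; A2 ⊕ C5 = 67.
C[3]: E(K, 67) = F8; B2 ⊕ F8 = 4A.
C[4]: E(K, 4A) = DB; 36 ⊕ DB = ED.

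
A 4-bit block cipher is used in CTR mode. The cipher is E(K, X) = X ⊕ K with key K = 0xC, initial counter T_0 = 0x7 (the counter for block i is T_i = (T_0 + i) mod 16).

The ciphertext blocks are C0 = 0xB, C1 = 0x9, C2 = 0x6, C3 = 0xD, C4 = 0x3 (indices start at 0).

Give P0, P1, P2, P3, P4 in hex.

P0 = 0x0, P1 = 0xD, P2 = 0x3, P3 = 0xB, P4 = 0x4

CTR decryption: S_i = E(K, T_i) where T_i is the counter for block i; P_i = C_i ⊕ S_i.
P0: T = 0x7, S = E(K, T) = 0xB; 0xB ⊕ 0xB = 0x0.
P1: T = 0x8, S = E(K, T) = 0x4; 0x9 ⊕ 0x4 = 0xD.
P2: T = 0x9, S = E(K, T) = 0x5; 0x6 ⊕ 0x5 = 0x3.
P3: T = 0xA, S = E(K, T) = 0x6; 0xD ⊕ 0x6 = 0xB.
P4: T = 0xB, S = E(K, T) = 0x7; 0x3 ⊕ 0x7 = 0x4.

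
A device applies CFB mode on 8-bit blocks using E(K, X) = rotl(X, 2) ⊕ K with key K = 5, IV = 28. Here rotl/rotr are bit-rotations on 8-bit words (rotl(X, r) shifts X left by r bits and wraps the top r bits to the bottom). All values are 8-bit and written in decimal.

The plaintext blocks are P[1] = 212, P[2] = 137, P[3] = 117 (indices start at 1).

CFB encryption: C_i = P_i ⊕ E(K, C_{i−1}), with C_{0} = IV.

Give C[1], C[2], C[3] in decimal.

C[1]: E(K, 28) = 117; 212 ⊕ 117 = 161.
C[2]: E(K, 161) = 131; 137 ⊕ 131 = 10.
C[3]: E(K, 10) = 45; 117 ⊕ 45 = 88.

C[1] = 161, C[2] = 10, C[3] = 88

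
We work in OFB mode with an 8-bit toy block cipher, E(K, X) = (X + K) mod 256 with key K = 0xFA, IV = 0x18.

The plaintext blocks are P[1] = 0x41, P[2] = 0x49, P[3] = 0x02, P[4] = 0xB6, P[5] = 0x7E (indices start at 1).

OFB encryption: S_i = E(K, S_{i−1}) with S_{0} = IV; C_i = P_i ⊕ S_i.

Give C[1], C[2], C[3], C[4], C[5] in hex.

C[1] = 0x53, C[2] = 0x45, C[3] = 0x04, C[4] = 0xB6, C[5] = 0x84

C[1]: S = E(K, 0x18) = 0x12; 0x41 ⊕ 0x12 = 0x53.
C[2]: S = E(K, 0x12) = 0x0C; 0x49 ⊕ 0x0C = 0x45.
C[3]: S = E(K, 0x0C) = 0x06; 0x02 ⊕ 0x06 = 0x04.
C[4]: S = E(K, 0x06) = 0x00; 0xB6 ⊕ 0x00 = 0xB6.
C[5]: S = E(K, 0x00) = 0xFA; 0x7E ⊕ 0xFA = 0x84.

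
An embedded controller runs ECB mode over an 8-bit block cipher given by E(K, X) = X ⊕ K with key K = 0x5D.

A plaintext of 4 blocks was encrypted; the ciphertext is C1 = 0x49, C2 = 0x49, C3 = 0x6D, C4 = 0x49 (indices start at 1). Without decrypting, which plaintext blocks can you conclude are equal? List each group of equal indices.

ECB encrypts each block independently with the same key, so equal ciphertext blocks imply equal plaintext blocks.
C1 = C2 = C4 = 0x49, so P1 = P2 = P4.

P1 = P2 = P4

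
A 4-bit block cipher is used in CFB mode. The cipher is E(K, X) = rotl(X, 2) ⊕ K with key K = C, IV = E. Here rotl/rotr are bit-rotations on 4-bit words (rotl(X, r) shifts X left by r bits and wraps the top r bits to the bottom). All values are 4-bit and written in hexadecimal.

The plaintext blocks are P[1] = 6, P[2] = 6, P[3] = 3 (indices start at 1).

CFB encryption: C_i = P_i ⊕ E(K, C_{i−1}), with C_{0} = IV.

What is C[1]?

C[1]: E(K, E) = 7; 6 ⊕ 7 = 1.

C[1] = 1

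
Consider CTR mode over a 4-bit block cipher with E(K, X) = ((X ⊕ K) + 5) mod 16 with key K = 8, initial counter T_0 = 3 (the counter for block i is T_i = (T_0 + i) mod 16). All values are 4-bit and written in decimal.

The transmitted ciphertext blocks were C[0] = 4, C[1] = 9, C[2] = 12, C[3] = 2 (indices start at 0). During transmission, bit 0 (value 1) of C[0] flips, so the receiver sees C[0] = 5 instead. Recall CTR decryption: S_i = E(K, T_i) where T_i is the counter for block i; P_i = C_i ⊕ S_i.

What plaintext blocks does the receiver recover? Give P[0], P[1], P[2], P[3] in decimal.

P[0] = 5, P[1] = 8, P[2] = 14, P[3] = 1

Only C[0] changed, to 5. In CTR, a change in C_i flips the same bit in P_i only; the keystream is unaffected. Decrypting the received ciphertext:
P[0]: T = 3, S = E(K, T) = 0; 5 ⊕ 0 = 5.
P[1]: T = 4, S = E(K, T) = 1; 9 ⊕ 1 = 8.
P[2]: T = 5, S = E(K, T) = 2; 12 ⊕ 2 = 14.
P[3]: T = 6, S = E(K, T) = 3; 2 ⊕ 3 = 1.
Blocks that differ from the original plaintext: P[0].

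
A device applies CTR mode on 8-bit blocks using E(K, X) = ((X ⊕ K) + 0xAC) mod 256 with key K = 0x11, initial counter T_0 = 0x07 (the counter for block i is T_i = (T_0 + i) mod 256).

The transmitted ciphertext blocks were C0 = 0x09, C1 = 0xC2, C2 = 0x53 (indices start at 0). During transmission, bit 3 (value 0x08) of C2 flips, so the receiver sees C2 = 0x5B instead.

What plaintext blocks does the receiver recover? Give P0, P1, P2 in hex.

CTR decryption: S_i = E(K, T_i) where T_i is the counter for block i; P_i = C_i ⊕ S_i.
Only C2 changed, to 0x5B. In CTR, a change in C_i flips the same bit in P_i only; the keystream is unaffected. Decrypting the received ciphertext:
P0: T = 0x07, S = E(K, T) = 0xC2; 0x09 ⊕ 0xC2 = 0xCB.
P1: T = 0x08, S = E(K, T) = 0xC5; 0xC2 ⊕ 0xC5 = 0x07.
P2: T = 0x09, S = E(K, T) = 0xC4; 0x5B ⊕ 0xC4 = 0x9F.
Blocks that differ from the original plaintext: P2.

P0 = 0xCB, P1 = 0x07, P2 = 0x9F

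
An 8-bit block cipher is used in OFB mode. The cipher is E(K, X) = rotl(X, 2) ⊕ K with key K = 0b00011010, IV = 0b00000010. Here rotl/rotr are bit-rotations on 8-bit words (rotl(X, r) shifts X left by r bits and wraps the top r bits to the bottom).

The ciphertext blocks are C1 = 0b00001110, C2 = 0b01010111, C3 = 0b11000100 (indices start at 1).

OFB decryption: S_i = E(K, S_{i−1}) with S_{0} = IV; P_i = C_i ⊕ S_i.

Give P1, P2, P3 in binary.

P1 = 0b00011100, P2 = 0b00000101, P3 = 0b10010111

P1: S = E(K, 0b00000010) = 0b00010010; 0b00001110 ⊕ 0b00010010 = 0b00011100.
P2: S = E(K, 0b00010010) = 0b01010010; 0b01010111 ⊕ 0b01010010 = 0b00000101.
P3: S = E(K, 0b01010010) = 0b01010011; 0b11000100 ⊕ 0b01010011 = 0b10010111.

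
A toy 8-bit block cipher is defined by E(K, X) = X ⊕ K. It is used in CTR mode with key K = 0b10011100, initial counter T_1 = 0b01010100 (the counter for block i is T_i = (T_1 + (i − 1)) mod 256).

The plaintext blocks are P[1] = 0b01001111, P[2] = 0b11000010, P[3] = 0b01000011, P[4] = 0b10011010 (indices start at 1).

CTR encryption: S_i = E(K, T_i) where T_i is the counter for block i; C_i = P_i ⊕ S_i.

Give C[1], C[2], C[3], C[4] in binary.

C[1] = 0b10000111, C[2] = 0b00001011, C[3] = 0b10001001, C[4] = 0b01010001

C[1]: T = 0b01010100, S = E(K, T) = 0b11001000; 0b01001111 ⊕ 0b11001000 = 0b10000111.
C[2]: T = 0b01010101, S = E(K, T) = 0b11001001; 0b11000010 ⊕ 0b11001001 = 0b00001011.
C[3]: T = 0b01010110, S = E(K, T) = 0b11001010; 0b01000011 ⊕ 0b11001010 = 0b10001001.
C[4]: T = 0b01010111, S = E(K, T) = 0b11001011; 0b10011010 ⊕ 0b11001011 = 0b01010001.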